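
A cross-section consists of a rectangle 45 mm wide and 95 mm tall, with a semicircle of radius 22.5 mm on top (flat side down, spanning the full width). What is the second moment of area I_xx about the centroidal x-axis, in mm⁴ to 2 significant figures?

Treat the section as a set of non-overlapping primitives; coordinates are from the bounding-box lower-left.
Rectangular body: 45 × 95, A = 4 275 mm², y = 47.5 mm, Ī = 3 215 156 mm⁴.
Semicircular cap: semicircle r = 22.5, A = 795.2 mm², y = 104.5 mm, Ī = 28 130 mm⁴.
Centroid: ȳ = ΣA·y / ΣA = 56.45 mm.
Transfer each piece to the centroidal x-axis using Ī + A·d² with d = y − 56.45:
  rectangular body: d = -8.948 mm → contributes +3 557 414 mm⁴
  semicircular cap: d = 48.1 mm → contributes +1 868 075 mm⁴
Total I = 5 425 489 mm⁴.

I_xx ≈ 5.4 × 10⁶ mm⁴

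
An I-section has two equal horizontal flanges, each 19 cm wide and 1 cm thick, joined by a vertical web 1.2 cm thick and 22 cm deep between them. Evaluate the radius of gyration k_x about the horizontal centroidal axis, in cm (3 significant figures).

Treat the section as a set of non-overlapping primitives; coordinates are from the bounding-box lower-left.
Bottom flange: 19 × 1, A = 19 cm², y = 0.5 cm, Ī = 1.5833 cm⁴.
Web: 1.2 × 22, A = 26.4 cm², y = 12 cm, Ī = 1064.8 cm⁴.
Top flange: 19 × 1, A = 19 cm², y = 23.5 cm, Ī = 1.5833 cm⁴.
By symmetry the centroid is at mid-height, ȳ = 12 cm.
Transfer each piece to the horizontal centroidal axis using Ī + A·d² with d = y − 12:
  bottom flange: d = -11.5 cm → contributes +2514.3 cm⁴
  web: d = 0 cm → contributes +1064.8 cm⁴
  top flange: d = 11.5 cm → contributes +2514.3 cm⁴
Total I = 6093.5 cm⁴.
Radius of gyration: k = √(I/A) = √(6093.5 / 64.4) = 9.7272 cm.

k_x ≈ 9.73 cm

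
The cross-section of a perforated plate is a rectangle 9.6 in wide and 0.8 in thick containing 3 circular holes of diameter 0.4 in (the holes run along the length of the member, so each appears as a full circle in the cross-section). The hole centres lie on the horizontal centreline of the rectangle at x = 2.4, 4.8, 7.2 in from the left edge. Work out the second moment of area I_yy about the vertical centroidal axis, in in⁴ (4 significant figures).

I_yy ≈ 57.53 in⁴

Decompose the section into non-overlapping parts with the origin at the bottom-left of its bounding rectangle.
Plate: 9.6 × 0.8, A = 7.68 in², x = 4.8 in, Ī = 58.9824 in⁴.
Hole 1 (subtracted): ⌀0.4, A = 0.125664 in², x = 2.4 in, Ī = 0.00125664 in⁴.
Hole 2 (subtracted): ⌀0.4, A = 0.125664 in², x = 4.8 in, Ī = 0.00125664 in⁴.
Hole 3 (subtracted): ⌀0.4, A = 0.125664 in², x = 7.2 in, Ī = 0.00125664 in⁴.
By symmetry the centroid is at mid-width, x̄ = 4.8 in.
Transfer each piece to the vertical centroidal axis using Ī + A·d² with d = x − 4.8:
  plate: d = 0 in → contributes +58.9824 in⁴
  hole 1: d = -2.4 in → contributes −0.72508 in⁴
  hole 2: d = 0 in → contributes −0.00125664 in⁴
  hole 3: d = 2.4 in → contributes −0.72508 in⁴
Total I = 57.531 in⁴.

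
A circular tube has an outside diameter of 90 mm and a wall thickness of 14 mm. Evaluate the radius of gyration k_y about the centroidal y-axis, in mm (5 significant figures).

k_y ≈ 27.322 mm

Split into non-overlapping primitives; take the origin at the lower-left of the bounding box.
Outer circle: ⌀90, A = 6361.725 mm², x = 45 mm, Ī = 3 220 623 mm⁴.
Bore (subtracted): ⌀62, A = 3019.071 mm², x = 45 mm, Ī = 725331.7 mm⁴.
By symmetry the centroid is at mid-width, x̄ = 45 mm.
All pieces are centred on the centroidal y-axis, so I = ΣĪ (holes subtracted) = 2 495 292 mm⁴.
Radius of gyration: k = √(I/A) = √(2 495 292 / 3342.655) = 27.32215 mm.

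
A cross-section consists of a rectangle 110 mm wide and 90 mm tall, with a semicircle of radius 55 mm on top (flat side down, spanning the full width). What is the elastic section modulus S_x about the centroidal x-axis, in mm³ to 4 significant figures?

Treat the section as a set of non-overlapping primitives; coordinates are from the bounding-box lower-left.
Rectangular body: 110 × 90, A = 9 900 mm², y = 45 mm, Ī = 6 682 500 mm⁴.
Semicircular cap: semicircle r = 55, A = 4751.66 mm², y = 113.343 mm, Ī = 1 004 345 mm⁴.
Centroid: ȳ = ΣA·y / ΣA = 67.1641 mm.
Transfer each piece to the centroidal x-axis using Ī + A·d² with d = y − 67.1641:
  rectangular body: d = -22.1641 mm → contributes +11 545 863 mm⁴
  semicircular cap: d = 46.1786 mm → contributes +11 137 078 mm⁴
Total I = 22 682 942 mm⁴.
Extreme fibre distance c = 77.8359 mm; S = I/c = 291 420 mm³.

S_x ≈ 2.914 × 10⁵ mm³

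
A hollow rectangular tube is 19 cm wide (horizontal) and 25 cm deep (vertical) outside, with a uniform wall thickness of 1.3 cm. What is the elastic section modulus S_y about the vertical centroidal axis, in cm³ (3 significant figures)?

Treat the section as a set of non-overlapping primitives; coordinates are from the bounding-box lower-left.
Outer rectangle: 19 × 25, A = 475 cm², x = 9.5 cm, Ī = 14 290 cm⁴.
Inner void (subtracted): 16.4 × 22.4, A = 367.36 cm², x = 9.5 cm, Ī = 8233.8 cm⁴.
By symmetry the centroid is at mid-width, x̄ = 9.5 cm.
All pieces are centred on the vertical centroidal axis, so I = ΣĪ (holes subtracted) = 6055.8 cm⁴.
Extreme fibre distance c = 9.5 cm; S = I/c = 637.45 cm³.

S_y ≈ 637 cm³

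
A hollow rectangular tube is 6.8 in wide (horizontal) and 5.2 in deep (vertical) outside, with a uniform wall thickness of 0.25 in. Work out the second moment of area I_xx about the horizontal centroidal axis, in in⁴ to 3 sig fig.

I_xx ≈ 25.2 in⁴

Decompose the section into non-overlapping parts with the origin at the bottom-left of its bounding rectangle.
Outer rectangle: 6.8 × 5.2, A = 35.36 in², y = 2.6 in, Ī = 79.678 in⁴.
Inner void (subtracted): 6.3 × 4.7, A = 29.61 in², y = 2.6 in, Ī = 54.507 in⁴.
By symmetry the centroid is at mid-height, ȳ = 2.6 in.
All pieces are centred on the horizontal centroidal axis, so I = ΣĪ (holes subtracted) = 25.171 in⁴.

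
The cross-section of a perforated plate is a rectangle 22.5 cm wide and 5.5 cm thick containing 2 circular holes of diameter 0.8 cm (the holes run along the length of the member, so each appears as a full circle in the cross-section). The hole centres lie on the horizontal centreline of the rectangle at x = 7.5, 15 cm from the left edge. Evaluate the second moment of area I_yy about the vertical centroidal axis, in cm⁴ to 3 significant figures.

I_yy ≈ 5210 cm⁴

Split into non-overlapping primitives; take the origin at the lower-left of the bounding box.
Plate: 22.5 × 5.5, A = 123.75 cm², x = 11.25 cm, Ī = 5220.7 cm⁴.
Hole 1 (subtracted): ⌀0.8, A = 0.50265 cm², x = 7.5 cm, Ī = 0.020106 cm⁴.
Hole 2 (subtracted): ⌀0.8, A = 0.50265 cm², x = 15 cm, Ī = 0.020106 cm⁴.
By symmetry the centroid is at mid-width, x̄ = 11.25 cm.
Transfer each piece to the vertical centroidal axis using Ī + A·d² with d = x − 11.25:
  plate: d = 0 cm → contributes +5220.7 cm⁴
  hole 1: d = -3.75 cm → contributes −7.0887 cm⁴
  hole 2: d = 3.75 cm → contributes −7.0887 cm⁴
Total I = 5206.5 cm⁴.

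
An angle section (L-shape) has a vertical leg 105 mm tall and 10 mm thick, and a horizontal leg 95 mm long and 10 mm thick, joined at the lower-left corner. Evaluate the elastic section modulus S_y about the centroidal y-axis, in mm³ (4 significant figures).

S_y ≈ 2.299 × 10⁴ mm³

Decompose the section into non-overlapping parts with the origin at the bottom-left of its bounding rectangle.
Vertical leg: 10 × 105, A = 1 050 mm², x = 5 mm, Ī = 8 750 mm⁴.
Horizontal leg (remainder): 85 × 10, A = 850 mm², x = 52.5 mm, Ī = 511 771 mm⁴.
Centroid: x̄ = ΣA·x / ΣA = 26.25 mm.
Transfer each piece to the centroidal y-axis using Ī + A·d² with d = x − 26.25:
  vertical leg: d = -21.25 mm → contributes +482 891 mm⁴
  horizontal leg (remainder): d = 26.25 mm → contributes +1 097 474 mm⁴
Total I = 1 580 365 mm⁴.
Extreme fibre distance c = 68.75 mm; S = I/c = 22987.1 mm³.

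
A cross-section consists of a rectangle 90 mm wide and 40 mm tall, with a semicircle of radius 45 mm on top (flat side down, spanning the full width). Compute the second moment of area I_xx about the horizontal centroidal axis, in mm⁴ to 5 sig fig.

Treat the section as a set of non-overlapping primitives; coordinates are from the bounding-box lower-left.
Rectangular body: 90 × 40, A = 3 600 mm², y = 20 mm, Ī = 480 000 mm⁴.
Semicircular cap: semicircle r = 45, A = 3180.863 mm², y = 59.09859 mm, Ī = 450072.1 mm⁴.
Centroid: ȳ = ΣA·y / ΣA = 38.34092 mm.
Transfer each piece to the horizontal centroidal axis using Ī + A·d² with d = y − 38.34092:
  rectangular body: d = -18.34092 mm → contributes +1 691 002 mm⁴
  semicircular cap: d = 20.75767 mm → contributes +1 820 645 mm⁴
Total I = 3 511 647 mm⁴.

I_xx ≈ 3.5116 × 10⁶ mm⁴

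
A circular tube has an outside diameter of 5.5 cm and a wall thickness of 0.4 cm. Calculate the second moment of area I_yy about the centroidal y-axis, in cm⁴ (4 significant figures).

Treat the section as a set of non-overlapping primitives; coordinates are from the bounding-box lower-left.
Outer circle: ⌀5.5, A = 23.7583 cm², x = 2.75 cm, Ī = 44.918 cm⁴.
Bore (subtracted): ⌀4.7, A = 17.3494 cm², x = 2.75 cm, Ī = 23.9531 cm⁴.
By symmetry the centroid is at mid-width, x̄ = 2.75 cm.
All pieces are centred on the centroidal y-axis, so I = ΣĪ (holes subtracted) = 20.9649 cm⁴.

I_yy ≈ 20.96 cm⁴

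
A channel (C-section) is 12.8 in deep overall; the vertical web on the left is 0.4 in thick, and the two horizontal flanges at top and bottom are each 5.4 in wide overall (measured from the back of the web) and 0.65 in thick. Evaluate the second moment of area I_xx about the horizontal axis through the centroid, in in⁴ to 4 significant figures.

I_xx ≈ 310.0 in⁴

Break the section into simple shapes (no overlaps), measuring from the bottom-left corner of the bounding box.
Web: 0.4 × 12.8, A = 5.12 in², y = 6.4 in, Ī = 69.9051 in⁴.
Top flange (beyond web): 5 × 0.65, A = 3.25 in², y = 12.475 in, Ī = 0.114427 in⁴.
Bottom flange (beyond web): 5 × 0.65, A = 3.25 in², y = 0.325 in, Ī = 0.114427 in⁴.
By symmetry the centroid is at mid-height, ȳ = 6.4 in.
Transfer each piece to the horizontal axis through the centroid using Ī + A·d² with d = y − 6.4:
  web: d = 0 in → contributes +69.9051 in⁴
  top flange (beyond web): d = 6.075 in → contributes +120.058 in⁴
  bottom flange (beyond web): d = -6.075 in → contributes +120.058 in⁴
Total I = 310.02 in⁴.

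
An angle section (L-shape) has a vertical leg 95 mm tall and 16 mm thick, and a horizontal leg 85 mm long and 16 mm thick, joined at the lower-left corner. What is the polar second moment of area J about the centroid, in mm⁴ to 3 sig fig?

J ≈ 3.79 × 10⁶ mm⁴

Decompose the section into non-overlapping parts with the origin at the bottom-left of its bounding rectangle.
Vertical leg: 16 × 95, A = 1 520 mm², y = 47.5 mm, Ī = 1 143 167 mm⁴.
Horizontal leg (remainder): 69 × 16, A = 1 104 mm², y = 8 mm, Ī = 23 552 mm⁴.
Centroid: ȳ = ΣA·y / ΣA = 30.881 mm.
Transfer each piece to the centroidal x-axis using Ī + A·d² with d = y − 30.881:
  vertical leg: d = 16.619 mm → contributes +1 562 972 mm⁴
  horizontal leg (remainder): d = -22.881 mm → contributes +601 545 mm⁴
Total I = 2 164 518 mm⁴.
For the y-axis: x̄ = 25.881 mm.
Repeating about the centroidal y-axis gives I_y = 1 625 558 mm⁴.
Polar second moment: J = I_x + I_y = 3 790 075 mm⁴.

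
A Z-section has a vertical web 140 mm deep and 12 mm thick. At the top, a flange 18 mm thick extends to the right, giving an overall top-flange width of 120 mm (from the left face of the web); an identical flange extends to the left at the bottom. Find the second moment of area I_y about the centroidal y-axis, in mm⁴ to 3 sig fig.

Treat the section as a set of non-overlapping primitives; coordinates are from the bounding-box lower-left.
Web: 12 × 140, A = 1 680 mm², x = 114 mm, Ī = 20 160 mm⁴.
Top flange (beyond web): 108 × 18, A = 1 944 mm², x = 174 mm, Ī = 1 889 568 mm⁴.
Bottom flange (beyond web): 108 × 18, A = 1 944 mm², x = 54 mm, Ī = 1 889 568 mm⁴.
Centroid: x̄ = ΣA·x / ΣA = 114 mm.
Transfer each piece to the centroidal y-axis using Ī + A·d² with d = x − 114:
  web: d = 0 mm → contributes +20 160 mm⁴
  top flange (beyond web): d = 60 mm → contributes +8 887 968 mm⁴
  bottom flange (beyond web): d = -60 mm → contributes +8 887 968 mm⁴
Total I = 17 796 096 mm⁴.

I_y ≈ 1.78 × 10⁷ mm⁴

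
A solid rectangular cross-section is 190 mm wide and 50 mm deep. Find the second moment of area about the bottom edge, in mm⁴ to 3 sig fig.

I_base ≈ 7.92 × 10⁶ mm⁴

The section: 190 × 50, A = 9 500 mm², y = 25 mm, Ī = 1 979 167 mm⁴.
Transfer it to a horizontal axis along the bottom face using Ī + A·d² with d = y − 0:
  the section: d = 25 mm → contributes +7 916 667 mm⁴
Total I = 7 916 667 mm⁴.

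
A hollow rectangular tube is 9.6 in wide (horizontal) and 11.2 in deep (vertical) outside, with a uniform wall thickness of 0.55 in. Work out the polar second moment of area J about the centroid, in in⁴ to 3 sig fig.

Decompose the section into non-overlapping parts with the origin at the bottom-left of its bounding rectangle.
Outer rectangle: 9.6 × 11.2, A = 107.52 in², y = 5.6 in, Ī = 1123.9 in⁴.
Inner void (subtracted): 8.5 × 10.1, A = 85.85 in², y = 5.6 in, Ī = 729.8 in⁴.
By symmetry the centroid is at mid-height, ȳ = 5.6 in.
All pieces are centred on the centroidal x-axis, so I = ΣĪ (holes subtracted) = 394.15 in⁴.
Repeating about the centroidal y-axis gives I_y = 308.87 in⁴.
Polar second moment: J = I_x + I_y = 703.01 in⁴.

J ≈ 703 in⁴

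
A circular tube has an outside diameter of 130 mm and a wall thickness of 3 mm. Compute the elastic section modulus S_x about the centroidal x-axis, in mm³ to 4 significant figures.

Decompose the section into non-overlapping parts with the origin at the bottom-left of its bounding rectangle.
Outer circle: ⌀130, A = 13273.2 mm², y = 65 mm, Ī = 14 019 848 mm⁴.
Bore (subtracted): ⌀124, A = 12076.3 mm², y = 65 mm, Ī = 11 605 307 mm⁴.
By symmetry the centroid is at mid-height, ȳ = 65 mm.
All pieces are centred on the centroidal x-axis, so I = ΣĪ (holes subtracted) = 2 414 541 mm⁴.
Extreme fibre distance c = 65 mm; S = I/c = 37146.8 mm³.

S_x ≈ 3.715 × 10⁴ mm³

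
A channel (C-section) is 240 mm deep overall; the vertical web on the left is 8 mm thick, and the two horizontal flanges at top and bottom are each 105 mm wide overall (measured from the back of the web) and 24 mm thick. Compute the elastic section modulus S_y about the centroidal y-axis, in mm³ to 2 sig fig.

S_y ≈ 1.2 × 10⁵ mm³

Decompose the section into non-overlapping parts with the origin at the bottom-left of its bounding rectangle.
Web: 8 × 240, A = 1 920 mm², x = 4 mm, Ī = 10 240 mm⁴.
Top flange (beyond web): 97 × 24, A = 2 328 mm², x = 56.5 mm, Ī = 1 825 346 mm⁴.
Bottom flange (beyond web): 97 × 24, A = 2 328 mm², x = 56.5 mm, Ī = 1 825 346 mm⁴.
Centroid: x̄ = ΣA·x / ΣA = 41.17 mm.
Transfer each piece to the centroidal y-axis using Ī + A·d² with d = x − 41.17:
  web: d = -37.17 mm → contributes +2 663 148 mm⁴
  top flange (beyond web): d = 15.33 mm → contributes +2 372 337 mm⁴
  bottom flange (beyond web): d = 15.33 mm → contributes +2 372 337 mm⁴
Total I = 7 407 823 mm⁴.
Extreme fibre distance c = 63.83 mm; S = I/c = 116 058 mm³.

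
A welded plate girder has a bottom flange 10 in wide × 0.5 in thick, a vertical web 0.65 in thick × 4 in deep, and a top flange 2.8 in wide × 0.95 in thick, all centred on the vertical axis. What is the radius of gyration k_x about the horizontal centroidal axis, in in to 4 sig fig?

Treat the section as a set of non-overlapping primitives; coordinates are from the bounding-box lower-left.
Bottom plate: 10 × 0.5, A = 5 in², y = 0.25 in, Ī = 0.104167 in⁴.
Web plate: 0.65 × 4, A = 2.6 in², y = 2.5 in, Ī = 3.46667 in⁴.
Top plate: 2.8 × 0.95, A = 2.66 in², y = 4.975 in, Ī = 0.200054 in⁴.
Centroid: ȳ = ΣA·y / ΣA = 2.04518 in.
Transfer each piece to the horizontal centroidal axis using Ī + A·d² with d = y − 2.04518:
  bottom plate: d = -1.79518 in → contributes +16.2174 in⁴
  web plate: d = 0.454825 in → contributes +4.00452 in⁴
  top plate: d = 2.92982 in → contributes +23.0332 in⁴
Total I = 43.2551 in⁴.
Radius of gyration: k = √(I/A) = √(43.2551 / 10.26) = 2.05327 in.

k_x ≈ 2.053 in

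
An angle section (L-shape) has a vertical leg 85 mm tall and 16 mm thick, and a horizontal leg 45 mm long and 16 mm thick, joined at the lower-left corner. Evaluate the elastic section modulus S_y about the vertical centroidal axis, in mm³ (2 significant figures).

S_y ≈ 7600 mm³

Treat the section as a set of non-overlapping primitives; coordinates are from the bounding-box lower-left.
Vertical leg: 16 × 85, A = 1 360 mm², x = 8 mm, Ī = 29 013 mm⁴.
Horizontal leg (remainder): 29 × 16, A = 464 mm², x = 30.5 mm, Ī = 32 519 mm⁴.
Centroid: x̄ = ΣA·x / ΣA = 13.72 mm.
Transfer each piece to the vertical centroidal axis using Ī + A·d² with d = x − 13.72:
  vertical leg: d = -5.724 mm → contributes +73 568 mm⁴
  horizontal leg (remainder): d = 16.78 mm → contributes +163 109 mm⁴
Total I = 236 677 mm⁴.
Extreme fibre distance c = 31.28 mm; S = I/c = 7 567 mm³.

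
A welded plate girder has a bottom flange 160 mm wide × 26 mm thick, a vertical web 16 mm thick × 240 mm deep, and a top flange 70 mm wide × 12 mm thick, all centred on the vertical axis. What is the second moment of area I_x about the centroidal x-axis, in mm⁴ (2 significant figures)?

I_x ≈ 8.3 × 10⁷ mm⁴

Decompose the section into non-overlapping parts with the origin at the bottom-left of its bounding rectangle.
Bottom plate: 160 × 26, A = 4 160 mm², y = 13 mm, Ī = 234 347 mm⁴.
Web plate: 16 × 240, A = 3 840 mm², y = 146 mm, Ī = 18 432 000 mm⁴.
Top plate: 70 × 12, A = 840 mm², y = 272 mm, Ī = 10 080 mm⁴.
Centroid: ȳ = ΣA·y / ΣA = 95.38 mm.
Transfer each piece to the centroidal x-axis using Ī + A·d² with d = y − 95.38:
  bottom plate: d = -82.38 mm → contributes +28 469 202 mm⁴
  web plate: d = 50.62 mm → contributes +28 269 762 mm⁴
  top plate: d = 176.6 mm → contributes +26 212 195 mm⁴
Total I = 82 951 159 mm⁴.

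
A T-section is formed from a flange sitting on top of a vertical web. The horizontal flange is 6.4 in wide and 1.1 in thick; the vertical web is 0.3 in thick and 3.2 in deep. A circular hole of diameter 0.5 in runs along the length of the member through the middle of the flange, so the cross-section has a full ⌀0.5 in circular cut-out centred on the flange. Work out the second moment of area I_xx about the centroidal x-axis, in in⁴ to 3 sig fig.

I_xx ≈ 5.42 in⁴

Decompose the section into non-overlapping parts with the origin at the bottom-left of its bounding rectangle.
Flange: 6.4 × 1.1, A = 7.04 in², y = 3.75 in, Ī = 0.70987 in⁴.
Web: 0.3 × 3.2, A = 0.96 in², y = 1.6 in, Ī = 0.8192 in⁴.
Hole (subtracted): ⌀0.5, A = 0.19635 in², y = 3.75 in, Ī = 0.003068 in⁴.
Centroid: ȳ = ΣA·y / ΣA = 3.4855 in.
Transfer each piece to the centroidal x-axis using Ī + A·d² with d = y − 3.4855:
  flange: d = 0.26449 in → contributes +1.2024 in⁴
  web: d = -1.8855 in → contributes +4.2321 in⁴
  hole: d = 0.26449 in → contributes −0.016804 in⁴
Total I = 5.4177 in⁴.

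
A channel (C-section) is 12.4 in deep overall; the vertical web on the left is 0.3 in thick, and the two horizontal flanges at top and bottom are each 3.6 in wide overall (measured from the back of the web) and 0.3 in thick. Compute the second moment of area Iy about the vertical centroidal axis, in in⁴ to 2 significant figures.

Iy ≈ 6.0 in⁴

Split into non-overlapping primitives; take the origin at the lower-left of the bounding box.
Web: 0.3 × 12.4, A = 3.72 in², x = 0.15 in, Ī = 0.0279 in⁴.
Top flange (beyond web): 3.3 × 0.3, A = 0.99 in², x = 1.95 in, Ī = 0.8984 in⁴.
Bottom flange (beyond web): 3.3 × 0.3, A = 0.99 in², x = 1.95 in, Ī = 0.8984 in⁴.
Centroid: x̄ = ΣA·x / ΣA = 0.7753 in.
Transfer each piece to the vertical centroidal axis using Ī + A·d² with d = x − 0.7753:
  web: d = -0.6253 in → contributes +1.482 in⁴
  top flange (beyond web): d = 1.175 in → contributes +2.265 in⁴
  bottom flange (beyond web): d = 1.175 in → contributes +2.265 in⁴
Total I = 6.012 in⁴.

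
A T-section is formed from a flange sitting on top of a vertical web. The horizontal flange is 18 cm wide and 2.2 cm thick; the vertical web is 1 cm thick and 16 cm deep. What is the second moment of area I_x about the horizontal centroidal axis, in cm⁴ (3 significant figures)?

Split into non-overlapping primitives; take the origin at the lower-left of the bounding box.
Flange: 18 × 2.2, A = 39.6 cm², y = 17.1 cm, Ī = 15.972 cm⁴.
Web: 1 × 16, A = 16 cm², y = 8 cm, Ī = 341.33 cm⁴.
Centroid: ȳ = ΣA·y / ΣA = 14.481 cm.
Transfer each piece to the horizontal centroidal axis using Ī + A·d² with d = y − 14.481:
  flange: d = 2.6187 cm → contributes +287.53 cm⁴
  web: d = -6.4813 cm → contributes +1013.4 cm⁴
Total I = 1 301 cm⁴.

I_x ≈ 1300 cm⁴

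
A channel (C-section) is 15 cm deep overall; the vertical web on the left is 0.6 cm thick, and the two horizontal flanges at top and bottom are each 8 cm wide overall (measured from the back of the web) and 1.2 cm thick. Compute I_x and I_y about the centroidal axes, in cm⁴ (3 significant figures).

I_x ≈ 1020 cm⁴, I_y ≈ 177 cm⁴

Treat the section as a set of non-overlapping primitives; coordinates are from the bounding-box lower-left.
Web: 0.6 × 15, A = 9 cm², y = 7.5 cm, Ī = 168.75 cm⁴.
Top flange (beyond web): 7.4 × 1.2, A = 8.88 cm², y = 14.4 cm, Ī = 1.0656 cm⁴.
Bottom flange (beyond web): 7.4 × 1.2, A = 8.88 cm², y = 0.6 cm, Ī = 1.0656 cm⁴.
By symmetry the centroid is at mid-height, ȳ = 7.5 cm.
Transfer each piece to the centroidal x-axis using Ī + A·d² with d = y − 7.5:
  web: d = 0 cm → contributes +168.75 cm⁴
  top flange (beyond web): d = 6.9 cm → contributes +423.84 cm⁴
  bottom flange (beyond web): d = -6.9 cm → contributes +423.84 cm⁴
Total I = 1016.4 cm⁴.
For the y-axis: x̄ = 2.9547 cm.
Repeating about the centroidal y-axis gives I_y = 176.88 cm⁴.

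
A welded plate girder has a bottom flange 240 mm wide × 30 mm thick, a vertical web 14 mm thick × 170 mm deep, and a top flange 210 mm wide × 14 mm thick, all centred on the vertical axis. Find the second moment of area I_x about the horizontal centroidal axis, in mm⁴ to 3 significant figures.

Split into non-overlapping primitives; take the origin at the lower-left of the bounding box.
Bottom plate: 240 × 30, A = 7 200 mm², y = 15 mm, Ī = 540 000 mm⁴.
Web plate: 14 × 170, A = 2 380 mm², y = 115 mm, Ī = 5 731 833 mm⁴.
Top plate: 210 × 14, A = 2 940 mm², y = 207 mm, Ī = 48 020 mm⁴.
Centroid: ȳ = ΣA·y / ΣA = 79.096 mm.
Transfer each piece to the horizontal centroidal axis using Ī + A·d² with d = y − 79.096:
  bottom plate: d = -64.096 mm → contributes +30 119 598 mm⁴
  web plate: d = 35.904 mm → contributes +8 799 911 mm⁴
  top plate: d = 127.9 mm → contributes +48 144 869 mm⁴
Total I = 87 064 378 mm⁴.

I_x ≈ 8.71 × 10⁷ mm⁴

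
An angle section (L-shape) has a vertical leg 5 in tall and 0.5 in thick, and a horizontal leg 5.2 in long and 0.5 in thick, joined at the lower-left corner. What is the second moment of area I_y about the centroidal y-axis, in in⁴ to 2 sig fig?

Break the section into simple shapes (no overlaps), measuring from the bottom-left corner of the bounding box.
Vertical leg: 0.5 × 5, A = 2.5 in², x = 0.25 in, Ī = 0.05208 in⁴.
Horizontal leg (remainder): 4.7 × 0.5, A = 2.35 in², x = 2.85 in, Ī = 4.326 in⁴.
Centroid: x̄ = ΣA·x / ΣA = 1.51 in.
Transfer each piece to the centroidal y-axis using Ī + A·d² with d = x − 1.51:
  vertical leg: d = -1.26 in → contributes +4.02 in⁴
  horizontal leg (remainder): d = 1.34 in → contributes +8.547 in⁴
Total I = 12.57 in⁴.

I_y ≈ 13 in⁴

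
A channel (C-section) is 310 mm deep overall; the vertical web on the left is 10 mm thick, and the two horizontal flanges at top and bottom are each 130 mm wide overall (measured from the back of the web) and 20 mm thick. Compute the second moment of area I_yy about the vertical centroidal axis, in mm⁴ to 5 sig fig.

Split into non-overlapping primitives; take the origin at the lower-left of the bounding box.
Web: 10 × 310, A = 3 100 mm², x = 5 mm, Ī = 25833.33 mm⁴.
Top flange (beyond web): 120 × 20, A = 2 400 mm², x = 70 mm, Ī = 2 880 000 mm⁴.
Bottom flange (beyond web): 120 × 20, A = 2 400 mm², x = 70 mm, Ī = 2 880 000 mm⁴.
Centroid: x̄ = ΣA·x / ΣA = 44.49367 mm.
Transfer each piece to the vertical centroidal axis using Ī + A·d² with d = x − 44.49367:
  web: d = -39.49367 mm → contributes +4 861 058 mm⁴
  top flange (beyond web): d = 25.50633 mm → contributes +4 441 375 mm⁴
  bottom flange (beyond web): d = 25.50633 mm → contributes +4 441 375 mm⁴
Total I = 13 743 808 mm⁴.

I_yy ≈ 1.3744 × 10⁷ mm⁴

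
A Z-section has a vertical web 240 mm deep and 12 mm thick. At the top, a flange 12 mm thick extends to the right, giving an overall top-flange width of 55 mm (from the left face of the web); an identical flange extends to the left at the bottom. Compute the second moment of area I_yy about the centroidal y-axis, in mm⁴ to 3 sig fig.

Break the section into simple shapes (no overlaps), measuring from the bottom-left corner of the bounding box.
Web: 12 × 240, A = 2 880 mm², x = 49 mm, Ī = 34 560 mm⁴.
Top flange (beyond web): 43 × 12, A = 516 mm², x = 76.5 mm, Ī = 79 507 mm⁴.
Bottom flange (beyond web): 43 × 12, A = 516 mm², x = 21.5 mm, Ī = 79 507 mm⁴.
Centroid: x̄ = ΣA·x / ΣA = 49 mm.
Transfer each piece to the centroidal y-axis using Ī + A·d² with d = x − 49:
  web: d = 0 mm → contributes +34 560 mm⁴
  top flange (beyond web): d = 27.5 mm → contributes +469 732 mm⁴
  bottom flange (beyond web): d = -27.5 mm → contributes +469 732 mm⁴
Total I = 974 024 mm⁴.

I_yy ≈ 9.74 × 10⁵ mm⁴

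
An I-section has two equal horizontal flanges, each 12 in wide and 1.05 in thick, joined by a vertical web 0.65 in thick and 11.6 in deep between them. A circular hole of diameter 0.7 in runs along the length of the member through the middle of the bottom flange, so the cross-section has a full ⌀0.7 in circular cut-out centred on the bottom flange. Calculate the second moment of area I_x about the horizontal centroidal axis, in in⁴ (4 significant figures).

I_x ≈ 1079 in⁴

Break the section into simple shapes (no overlaps), measuring from the bottom-left corner of the bounding box.
Bottom flange: 12 × 1.05, A = 12.6 in², y = 0.525 in, Ī = 1.15763 in⁴.
Web: 0.65 × 11.6, A = 7.54 in², y = 6.85 in, Ī = 84.5485 in⁴.
Top flange: 12 × 1.05, A = 12.6 in², y = 13.175 in, Ī = 1.15763 in⁴.
Hole (subtracted): ⌀0.7, A = 0.384845 in², y = 0.525 in, Ī = 0.0117859 in⁴.
Centroid: ȳ = ΣA·y / ΣA = 6.92523 in.
Transfer each piece to the horizontal centroidal axis using Ī + A·d² with d = y − 6.92523:
  bottom flange: d = -6.40023 in → contributes +517.291 in⁴
  web: d = -0.0752321 in → contributes +84.5912 in⁴
  top flange: d = 6.24977 in → contributes +493.309 in⁴
  hole: d = -6.40023 in → contributes −15.7762 in⁴
Total I = 1079.41 in⁴.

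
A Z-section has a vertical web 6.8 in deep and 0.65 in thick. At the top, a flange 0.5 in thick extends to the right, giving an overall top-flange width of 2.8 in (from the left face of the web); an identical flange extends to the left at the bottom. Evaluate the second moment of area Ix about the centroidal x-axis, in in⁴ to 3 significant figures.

Ix ≈ 38.4 in⁴

Split into non-overlapping primitives; take the origin at the lower-left of the bounding box.
Web: 0.65 × 6.8, A = 4.42 in², y = 3.4 in, Ī = 17.032 in⁴.
Top flange (beyond web): 2.15 × 0.5, A = 1.075 in², y = 6.55 in, Ī = 0.022396 in⁴.
Bottom flange (beyond web): 2.15 × 0.5, A = 1.075 in², y = 0.25 in, Ī = 0.022396 in⁴.
Centroid: ȳ = ΣA·y / ΣA = 3.4 in.
Transfer each piece to the centroidal x-axis using Ī + A·d² with d = y − 3.4:
  web: d = 0 in → contributes +17.032 in⁴
  top flange (beyond web): d = 3.15 in → contributes +10.689 in⁴
  bottom flange (beyond web): d = -3.15 in → contributes +10.689 in⁴
Total I = 38.41 in⁴.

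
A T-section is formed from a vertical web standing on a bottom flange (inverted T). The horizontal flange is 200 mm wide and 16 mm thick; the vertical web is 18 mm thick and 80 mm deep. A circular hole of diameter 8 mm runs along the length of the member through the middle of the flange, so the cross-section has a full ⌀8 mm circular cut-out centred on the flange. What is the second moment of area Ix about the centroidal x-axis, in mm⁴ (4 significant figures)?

Ix ≈ 3.113 × 10⁶ mm⁴

Break the section into simple shapes (no overlaps), measuring from the bottom-left corner of the bounding box.
Flange: 200 × 16, A = 3 200 mm², y = 8 mm, Ī = 68266.7 mm⁴.
Web: 18 × 80, A = 1 440 mm², y = 56 mm, Ī = 768 000 mm⁴.
Hole (subtracted): ⌀8, A = 50.2655 mm², y = 8 mm, Ī = 201.062 mm⁴.
Centroid: ȳ = ΣA·y / ΣA = 23.0597 mm.
Transfer each piece to the centroidal x-axis using Ī + A·d² with d = y − 23.0597:
  flange: d = -15.0597 mm → contributes +794 009 mm⁴
  web: d = 32.9403 mm → contributes +2 330 492 mm⁴
  hole: d = -15.0597 mm → contributes −11 601 mm⁴
Total I = 3 112 900 mm⁴.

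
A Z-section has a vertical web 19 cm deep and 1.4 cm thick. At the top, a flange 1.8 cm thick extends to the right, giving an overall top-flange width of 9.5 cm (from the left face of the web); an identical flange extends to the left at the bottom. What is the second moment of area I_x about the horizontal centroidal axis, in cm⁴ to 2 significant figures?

Treat the section as a set of non-overlapping primitives; coordinates are from the bounding-box lower-left.
Web: 1.4 × 19, A = 26.6 cm², y = 9.5 cm, Ī = 800.2 cm⁴.
Top flange (beyond web): 8.1 × 1.8, A = 14.58 cm², y = 18.1 cm, Ī = 3.937 cm⁴.
Bottom flange (beyond web): 8.1 × 1.8, A = 14.58 cm², y = 0.9 cm, Ī = 3.937 cm⁴.
Centroid: ȳ = ΣA·y / ΣA = 9.5 cm.
Transfer each piece to the horizontal centroidal axis using Ī + A·d² with d = y − 9.5:
  web: d = 0 cm → contributes +800.2 cm⁴
  top flange (beyond web): d = 8.6 cm → contributes +1 082 cm⁴
  bottom flange (beyond web): d = -8.6 cm → contributes +1 082 cm⁴
Total I = 2 965 cm⁴.

I_x ≈ 3000 cm⁴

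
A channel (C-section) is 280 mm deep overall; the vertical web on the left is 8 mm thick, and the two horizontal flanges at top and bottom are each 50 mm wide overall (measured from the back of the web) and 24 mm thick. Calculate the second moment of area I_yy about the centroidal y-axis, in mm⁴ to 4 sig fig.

I_yy ≈ 9.715 × 10⁵ mm⁴

Split into non-overlapping primitives; take the origin at the lower-left of the bounding box.
Web: 8 × 280, A = 2 240 mm², x = 4 mm, Ī = 11946.7 mm⁴.
Top flange (beyond web): 42 × 24, A = 1 008 mm², x = 29 mm, Ī = 148 176 mm⁴.
Bottom flange (beyond web): 42 × 24, A = 1 008 mm², x = 29 mm, Ī = 148 176 mm⁴.
Centroid: x̄ = ΣA·x / ΣA = 15.8421 mm.
Transfer each piece to the centroidal y-axis using Ī + A·d² with d = x − 15.8421:
  web: d = -11.8421 mm → contributes +326 074 mm⁴
  top flange (beyond web): d = 13.1579 mm → contributes +322 691 mm⁴
  bottom flange (beyond web): d = 13.1579 mm → contributes +322 691 mm⁴
Total I = 971 457 mm⁴.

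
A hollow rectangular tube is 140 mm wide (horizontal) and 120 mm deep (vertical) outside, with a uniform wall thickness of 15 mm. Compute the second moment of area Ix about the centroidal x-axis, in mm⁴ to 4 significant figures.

Ix ≈ 1.348 × 10⁷ mm⁴

Break the section into simple shapes (no overlaps), measuring from the bottom-left corner of the bounding box.
Outer rectangle: 140 × 120, A = 16 800 mm², y = 60 mm, Ī = 20 160 000 mm⁴.
Inner void (subtracted): 110 × 90, A = 9 900 mm², y = 60 mm, Ī = 6 682 500 mm⁴.
By symmetry the centroid is at mid-height, ȳ = 60 mm.
All pieces are centred on the centroidal x-axis, so I = ΣĪ (holes subtracted) = 13 477 500 mm⁴.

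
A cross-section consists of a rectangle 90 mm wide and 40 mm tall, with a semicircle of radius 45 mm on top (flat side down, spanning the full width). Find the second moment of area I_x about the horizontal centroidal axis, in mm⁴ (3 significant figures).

Decompose the section into non-overlapping parts with the origin at the bottom-left of its bounding rectangle.
Rectangular body: 90 × 40, A = 3 600 mm², y = 20 mm, Ī = 480 000 mm⁴.
Semicircular cap: semicircle r = 45, A = 3180.9 mm², y = 59.099 mm, Ī = 450 072 mm⁴.
Centroid: ȳ = ΣA·y / ΣA = 38.341 mm.
Transfer each piece to the horizontal centroidal axis using Ī + A·d² with d = y − 38.341:
  rectangular body: d = -18.341 mm → contributes +1 691 002 mm⁴
  semicircular cap: d = 20.758 mm → contributes +1 820 645 mm⁴
Total I = 3 511 647 mm⁴.

I_x ≈ 3.51 × 10⁶ mm⁴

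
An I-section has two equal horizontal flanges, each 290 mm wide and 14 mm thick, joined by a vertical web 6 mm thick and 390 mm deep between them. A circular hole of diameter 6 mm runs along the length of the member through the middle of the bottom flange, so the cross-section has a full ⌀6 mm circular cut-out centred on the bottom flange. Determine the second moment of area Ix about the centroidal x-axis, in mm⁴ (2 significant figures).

Ix ≈ 3.6 × 10⁸ mm⁴

Break the section into simple shapes (no overlaps), measuring from the bottom-left corner of the bounding box.
Bottom flange: 290 × 14, A = 4 060 mm², y = 7 mm, Ī = 66 313 mm⁴.
Web: 6 × 390, A = 2 340 mm², y = 209 mm, Ī = 29 659 500 mm⁴.
Top flange: 290 × 14, A = 4 060 mm², y = 411 mm, Ī = 66 313 mm⁴.
Hole (subtracted): ⌀6, A = 28.27 mm², y = 7 mm, Ī = 63.62 mm⁴.
Centroid: ȳ = ΣA·y / ΣA = 209.5 mm.
Transfer each piece to the centroidal x-axis using Ī + A·d² with d = y − 209.5:
  bottom flange: d = -202.5 mm → contributes +166 629 809 mm⁴
  web: d = -0.5475 mm → contributes +29 660 201 mm⁴
  top flange: d = 201.5 mm → contributes +164 833 732 mm⁴
  hole: d = -202.5 mm → contributes −1 160 032 mm⁴
Total I = 359 963 710 mm⁴.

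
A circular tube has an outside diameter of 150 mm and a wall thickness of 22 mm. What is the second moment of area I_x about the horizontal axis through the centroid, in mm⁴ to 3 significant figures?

Break the section into simple shapes (no overlaps), measuring from the bottom-left corner of the bounding box.
Outer circle: ⌀150, A = 17 671 mm², y = 75 mm, Ī = 24 850 489 mm⁴.
Bore (subtracted): ⌀106, A = 8824.7 mm², y = 75 mm, Ī = 6 197 169 mm⁴.
By symmetry the centroid is at mid-height, ȳ = 75 mm.
All pieces are centred on the horizontal axis through the centroid, so I = ΣĪ (holes subtracted) = 18 653 319 mm⁴.

I_x ≈ 1.87 × 10⁷ mm⁴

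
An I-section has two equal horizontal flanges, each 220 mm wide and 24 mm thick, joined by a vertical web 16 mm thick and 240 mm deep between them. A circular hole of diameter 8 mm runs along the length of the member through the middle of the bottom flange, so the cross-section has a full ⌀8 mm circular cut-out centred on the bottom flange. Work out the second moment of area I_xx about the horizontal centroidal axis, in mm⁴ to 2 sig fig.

I_xx ≈ 2.0 × 10⁸ mm⁴

Decompose the section into non-overlapping parts with the origin at the bottom-left of its bounding rectangle.
Bottom flange: 220 × 24, A = 5 280 mm², y = 12 mm, Ī = 253 440 mm⁴.
Web: 16 × 240, A = 3 840 mm², y = 144 mm, Ī = 18 432 000 mm⁴.
Top flange: 220 × 24, A = 5 280 mm², y = 276 mm, Ī = 253 440 mm⁴.
Hole (subtracted): ⌀8, A = 50.27 mm², y = 12 mm, Ī = 201.1 mm⁴.
Centroid: ȳ = ΣA·y / ΣA = 144.5 mm.
Transfer each piece to the horizontal centroidal axis using Ī + A·d² with d = y − 144.5:
  bottom flange: d = -132.5 mm → contributes +92 897 811 mm⁴
  web: d = -0.4624 mm → contributes +18 432 821 mm⁴
  top flange: d = 131.5 mm → contributes +91 608 767 mm⁴
  hole: d = -132.5 mm → contributes −882 173 mm⁴
Total I = 202 057 225 mm⁴.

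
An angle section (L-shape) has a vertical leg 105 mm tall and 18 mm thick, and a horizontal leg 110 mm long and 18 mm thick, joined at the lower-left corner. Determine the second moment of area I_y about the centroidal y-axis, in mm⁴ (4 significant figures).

Treat the section as a set of non-overlapping primitives; coordinates are from the bounding-box lower-left.
Vertical leg: 18 × 105, A = 1 890 mm², x = 9 mm, Ī = 51 030 mm⁴.
Horizontal leg (remainder): 92 × 18, A = 1 656 mm², x = 64 mm, Ī = 1 168 032 mm⁴.
Centroid: x̄ = ΣA·x / ΣA = 34.6853 mm.
Transfer each piece to the centroidal y-axis using Ī + A·d² with d = x − 34.6853:
  vertical leg: d = -25.6853 mm → contributes +1 297 926 mm⁴
  horizontal leg (remainder): d = 29.3147 mm → contributes +2 591 120 mm⁴
Total I = 3 889 047 mm⁴.

I_y ≈ 3.889 × 10⁶ mm⁴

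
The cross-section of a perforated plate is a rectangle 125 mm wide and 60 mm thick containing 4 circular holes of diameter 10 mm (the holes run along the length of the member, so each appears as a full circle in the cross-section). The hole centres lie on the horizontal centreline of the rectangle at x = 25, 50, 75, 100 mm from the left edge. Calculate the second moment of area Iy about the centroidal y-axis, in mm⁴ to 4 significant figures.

Iy ≈ 9.518 × 10⁶ mm⁴

Decompose the section into non-overlapping parts with the origin at the bottom-left of its bounding rectangle.
Plate: 125 × 60, A = 7 500 mm², x = 62.5 mm, Ī = 9 765 625 mm⁴.
Hole 1 (subtracted): ⌀10, A = 78.5398 mm², x = 25 mm, Ī = 490.874 mm⁴.
Hole 2 (subtracted): ⌀10, A = 78.5398 mm², x = 50 mm, Ī = 490.874 mm⁴.
Hole 3 (subtracted): ⌀10, A = 78.5398 mm², x = 75 mm, Ī = 490.874 mm⁴.
Hole 4 (subtracted): ⌀10, A = 78.5398 mm², x = 100 mm, Ī = 490.874 mm⁴.
By symmetry the centroid is at mid-width, x̄ = 62.5 mm.
Transfer each piece to the centroidal y-axis using Ī + A·d² with d = x − 62.5:
  plate: d = 0 mm → contributes +9 765 625 mm⁴
  hole 1: d = -37.5 mm → contributes −110 937 mm⁴
  hole 2: d = -12.5 mm → contributes −12762.7 mm⁴
  hole 3: d = 12.5 mm → contributes −12762.7 mm⁴
  hole 4: d = 37.5 mm → contributes −110 937 mm⁴
Total I = 9 518 225 mm⁴.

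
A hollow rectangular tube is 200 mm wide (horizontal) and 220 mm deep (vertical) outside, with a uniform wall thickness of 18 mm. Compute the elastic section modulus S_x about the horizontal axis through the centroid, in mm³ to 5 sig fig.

S_x ≈ 8.3936 × 10⁵ mm³

Break the section into simple shapes (no overlaps), measuring from the bottom-left corner of the bounding box.
Outer rectangle: 200 × 220, A = 44 000 mm², y = 110 mm, Ī = 177 466 667 mm⁴.
Inner void (subtracted): 164 × 184, A = 30 176 mm², y = 110 mm, Ī = 85 136 555 mm⁴.
By symmetry the centroid is at mid-height, ȳ = 110 mm.
All pieces are centred on the horizontal axis through the centroid, so I = ΣĪ (holes subtracted) = 92 330 112 mm⁴.
Extreme fibre distance c = 110 mm; S = I/c = 839364.7 mm³.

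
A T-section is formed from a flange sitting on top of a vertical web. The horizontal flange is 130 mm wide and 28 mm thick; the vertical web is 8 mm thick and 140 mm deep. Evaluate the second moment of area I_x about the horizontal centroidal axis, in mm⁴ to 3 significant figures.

Treat the section as a set of non-overlapping primitives; coordinates are from the bounding-box lower-left.
Flange: 130 × 28, A = 3 640 mm², y = 154 mm, Ī = 237 813 mm⁴.
Web: 8 × 140, A = 1 120 mm², y = 70 mm, Ī = 1 829 333 mm⁴.
Centroid: ȳ = ΣA·y / ΣA = 134.24 mm.
Transfer each piece to the horizontal centroidal axis using Ī + A·d² with d = y − 134.24:
  flange: d = 19.765 mm → contributes +1 659 756 mm⁴
  web: d = -64.235 mm → contributes +6 450 647 mm⁴
Total I = 8 110 403 mm⁴.

I_x ≈ 8.11 × 10⁶ mm⁴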